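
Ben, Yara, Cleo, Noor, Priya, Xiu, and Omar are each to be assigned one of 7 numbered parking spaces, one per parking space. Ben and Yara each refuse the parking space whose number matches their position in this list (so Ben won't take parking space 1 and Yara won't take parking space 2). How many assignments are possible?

Let Aᵢ (for i ∈ {1, 2}) be the placements that put person i in their forbidden parking space. Any j of these fix j positions, leaving (7−j)! ways to fill the rest, and there are C(2,j) ways to pick which j.
By inclusion–exclusion, the number of valid placements is Σ_{j=0}^{2} (−1)^j C(2,j)·(7−j)!.
Computing: 5040 − 1440 + 120 = 3720.

3720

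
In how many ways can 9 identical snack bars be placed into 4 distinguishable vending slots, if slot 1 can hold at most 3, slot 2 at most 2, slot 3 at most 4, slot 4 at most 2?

10

Without the upper bounds there are C(12,3) = 220 ways to split 9 among 4 vending slots.
Subtract solutions that violate a single cap (substitute x_i' = x_i − (cap_i+1)): x_1 ≥ 4 gives C(8,3) = 56; x_2 ≥ 3 gives C(9,3) = 84; x_3 ≥ 5 gives C(7,3) = 35; x_4 ≥ 3 gives C(9,3) = 84. Together 259.
Add back pairs where two caps are both exceeded: 10 + 1 + 10 + 4 + 20 + 4 = 49.
By inclusion–exclusion the count is 220 − 259 + 49 = 10.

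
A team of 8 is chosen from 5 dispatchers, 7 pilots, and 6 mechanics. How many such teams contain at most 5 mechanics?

43692

Split by how many mechanics are chosen (0 through 5).
Sum: C(6,0)·C(12,8) + C(6,1)·C(12,7) + C(6,2)·C(12,6) + C(6,3)·C(12,5) + C(6,4)·C(12,4) + C(6,5)·C(12,3) = 495 + 4752 + 13860 + 15840 + 7425 + 1320 = 43692.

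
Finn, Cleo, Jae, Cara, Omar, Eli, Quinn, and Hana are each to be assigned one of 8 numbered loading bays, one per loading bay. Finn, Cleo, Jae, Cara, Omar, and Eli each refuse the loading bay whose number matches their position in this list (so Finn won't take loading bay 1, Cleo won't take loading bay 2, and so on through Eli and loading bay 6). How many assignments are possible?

Let Aᵢ (for 1 ≤ i ≤ 6) be the placements that put person i in their forbidden loading bay. Any j of these fix j positions, leaving (8−j)! ways to fill the rest, and there are C(6,j) ways to pick which j.
By inclusion–exclusion, the number of valid placements is Σ_{j=0}^{6} (−1)^j C(6,j)·(8−j)!.
Computing: 40320 − 30240 + 10800 − 2400 + 360 − 36 + 2 = 18806.

18806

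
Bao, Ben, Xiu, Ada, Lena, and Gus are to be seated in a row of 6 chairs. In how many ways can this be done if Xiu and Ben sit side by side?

Treat {Xiu, Ben} as a single unit. There are 5 units to order, and the pair itself can be ordered 2 ways.
So the count is 2·(5)! = 240.

240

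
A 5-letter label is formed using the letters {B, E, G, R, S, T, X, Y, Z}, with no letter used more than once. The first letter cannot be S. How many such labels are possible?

13440

The first letter has 9−1 = 8 choices (anything except S).
The remaining 4 letters are filled from the other 8 symbols without repetition: 8 × 7 × 6 × 5 = 1680.
Total: 8 × 1680 = 13440.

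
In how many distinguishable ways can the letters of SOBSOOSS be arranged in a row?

280

The 8 letters of SOBSOOSS have repeats: O appearing 3 times and S appearing 4 times.
The number of distinct arrangements is 8!/(4!·3!) = 40320/144 = 280.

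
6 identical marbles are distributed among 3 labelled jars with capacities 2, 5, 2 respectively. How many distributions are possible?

Without the upper bounds there are C(8,2) = 28 ways to split 6 among 3 jars.
Subtract solutions that violate a single cap (substitute x_i' = x_i − (cap_i+1)): x_1 ≥ 3 gives C(5,2) = 10; x_2 ≥ 6 gives C(2,2) = 1; x_3 ≥ 3 gives C(5,2) = 10. Together 21.
Add back pairs where two caps are both exceeded: 0 + 1 + 0 = 1.
By inclusion–exclusion the count is 28 − 21 + 1 = 8.

8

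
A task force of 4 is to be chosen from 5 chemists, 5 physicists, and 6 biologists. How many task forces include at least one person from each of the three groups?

Unrestricted: C(16,4) = 1820 ways to pick any 4 of the 16.
Selections missing a whole group: no chemists → C(11,4) = 330; no physicists → C(11,4) = 330; no biologists → C(10,4) = 210.
Add back selections omitting two groups (i.e. drawn from a single group): C(5,4) + C(5,4) + C(6,4) = 25.
By inclusion–exclusion: 1820 − 870 + 25 = 975.

975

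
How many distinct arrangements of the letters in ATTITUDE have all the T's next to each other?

Treat the 3 copies of T as a single block. The multiset to arrange is then {TTT, A, D, E, I, U}, 6 items in all.
All 6 items are distinct, so there are (6)! = 720 arrangements.

720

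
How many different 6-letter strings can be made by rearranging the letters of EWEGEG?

60

EWEGEG has 6 letters with E appearing 3 times and G appearing twice.
Dividing 6! = 720 by 3!·2! = 12 for the repeated letters gives 60.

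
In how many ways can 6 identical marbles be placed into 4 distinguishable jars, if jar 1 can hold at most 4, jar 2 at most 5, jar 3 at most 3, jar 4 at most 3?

Without the upper bounds there are C(9,3) = 84 ways to split 6 among 4 jars.
Subtract solutions that violate a single cap (substitute x_i' = x_i − (cap_i+1)): x_1 ≥ 5 gives C(4,3) = 4; x_2 ≥ 6 gives C(3,3) = 1; x_3 ≥ 4 gives C(5,3) = 10; x_4 ≥ 4 gives C(5,3) = 10. Together 25.
No two caps can be exceeded simultaneously, so the pair terms are all 0.
By inclusion–exclusion the count is 84 − 25 + 0 = 59.

59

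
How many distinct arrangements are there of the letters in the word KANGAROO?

The 8 letters of KANGAROO have repeats: A appearing twice and O appearing twice.
Dividing 8! = 40320 by 2!·2! = 4 for the repeated letters gives 10080.

10080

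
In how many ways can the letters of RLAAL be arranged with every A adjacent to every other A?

12

Treat the 2 copies of A as a single block. The multiset to arrange is then {AA, L, L, R}, 4 items in all.
That gives (4)!/(2!) = 12 arrangements.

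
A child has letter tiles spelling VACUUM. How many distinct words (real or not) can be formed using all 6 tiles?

360

VACUUM has 6 letters with U appearing twice.
So there are 6! / (2!) = 360 distinguishable arrangements.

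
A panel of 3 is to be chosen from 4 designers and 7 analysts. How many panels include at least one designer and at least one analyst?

126

Total 3-person selections from all 11: C(11,3) = 165.
Subtract selections that omit an entire group: no designers → C(7,3) = 35; no analysts → C(4,3) = 4.
Both groups omitted at once is impossible, so 165 − 39 = 126.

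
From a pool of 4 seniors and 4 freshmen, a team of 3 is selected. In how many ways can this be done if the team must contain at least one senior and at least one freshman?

48

Unrestricted: C(8,3) = 56 ways to pick any 3 of the 8.
Subtract selections that omit an entire group: no seniors → C(4,3) = 4; no freshmen → C(4,3) = 4.
Both groups omitted at once is impossible, so 56 − 8 = 48.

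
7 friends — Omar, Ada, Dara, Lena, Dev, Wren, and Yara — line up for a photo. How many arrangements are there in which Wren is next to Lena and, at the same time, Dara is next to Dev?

Treat {Wren,Lena} as one block (2 orders) and {Dara,Dev} as another (2 orders).
That leaves 5 units to arrange: 2 × 2 × 5! = 4 × 120 = 480.

480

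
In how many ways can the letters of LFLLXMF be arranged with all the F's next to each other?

120

Treat the 2 copies of F as a single block. The multiset to arrange is then {FF, L, L, L, M, X}, 6 items in all.
That gives (6)!/(3!) = 120 arrangements.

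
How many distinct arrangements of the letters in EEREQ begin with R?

4

With the first slot taken by R, it remains to arrange the other 4 letters (EEEQ).
Those 4 letters have E appearing 3 times, giving (4)!/(3!) = 4.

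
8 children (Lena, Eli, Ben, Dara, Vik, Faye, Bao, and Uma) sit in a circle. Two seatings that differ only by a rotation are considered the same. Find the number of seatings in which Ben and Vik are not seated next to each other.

Without the restriction there are (7)! = 5040 seatings.
Those with Ben next to Vik: fuse the pair into one unit and seat 7 units around a circle — 2·(6)! = 1440.
Subtracting, 5040 − 1440 = 3600.

3600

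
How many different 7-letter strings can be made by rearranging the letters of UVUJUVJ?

210

UVUJUVJ has 7 letters with J appearing twice, U appearing 3 times, and V appearing twice.
So there are 7! / (3!·2!·2!) = 210 distinguishable arrangements.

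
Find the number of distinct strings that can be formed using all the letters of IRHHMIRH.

The 8 letters of IRHHMIRH have repeats: H appearing 3 times, I appearing twice, and R appearing twice.
The number of distinct arrangements is 8!/(3!·2!·2!) = 40320/24 = 1680.

1680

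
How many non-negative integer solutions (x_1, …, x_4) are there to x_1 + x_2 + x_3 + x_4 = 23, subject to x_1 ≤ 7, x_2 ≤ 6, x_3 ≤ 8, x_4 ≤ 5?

20

Without the upper bounds there are C(26,3) = 2600 ways to split 23 among 4 variables.
Subtract solutions that violate a single cap (substitute x_i' = x_i − (cap_i+1)): x_1 ≥ 8 gives C(18,3) = 816; x_2 ≥ 7 gives C(19,3) = 969; x_3 ≥ 9 gives C(17,3) = 680; x_4 ≥ 6 gives C(20,3) = 1140. Together 3605.
Add back pairs where two caps are both exceeded: 165 + 84 + 220 + 120 + 286 + 165 = 1040.
Subtract triples: 0 + 10 + 1 + 4 = 15.
By inclusion–exclusion the count is 2600 − 3605 + 1040 − 15 = 20.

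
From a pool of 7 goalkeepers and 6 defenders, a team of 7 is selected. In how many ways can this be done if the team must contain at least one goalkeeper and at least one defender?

1715

Unrestricted: C(13,7) = 1716 ways to pick any 7 of the 13.
Subtract selections that omit an entire group: no goalkeepers → C(6,7) = 0; no defenders → C(7,7) = 1.
Both groups omitted at once is impossible, so 1716 − 1 = 1715.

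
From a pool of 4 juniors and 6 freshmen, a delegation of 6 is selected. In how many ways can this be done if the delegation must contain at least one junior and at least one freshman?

With no constraint there are C(10,6) = 210 possible selections.
Selections missing a whole group: no juniors → C(6,6) = 1; no freshmen → C(4,6) = 0.
Both groups omitted at once is impossible, so 210 − 1 = 209.

209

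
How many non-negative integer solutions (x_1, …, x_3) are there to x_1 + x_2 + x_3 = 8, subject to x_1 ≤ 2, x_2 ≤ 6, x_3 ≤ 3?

9

By stars and bars, unrestricted non-negative solutions to x_1+…+x_3 = 8 number C(8+2,2) = 45.
Subtract solutions that violate a single cap (substitute x_i' = x_i − (cap_i+1)): x_1 ≥ 3 gives C(7,2) = 21; x_2 ≥ 7 gives C(3,2) = 3; x_3 ≥ 4 gives C(6,2) = 15. Together 39.
Add back pairs where two caps are both exceeded: 0 + 3 + 0 = 3.
By inclusion–exclusion the count is 45 − 39 + 3 = 9.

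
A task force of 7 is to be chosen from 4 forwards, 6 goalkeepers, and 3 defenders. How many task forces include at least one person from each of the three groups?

1559

With no constraint there are C(13,7) = 1716 possible selections.
Selections missing a whole group: no forwards → C(9,7) = 36; no goalkeepers → C(7,7) = 1; no defenders → C(10,7) = 120.
Add back selections omitting two groups (i.e. drawn from a single group): C(4,7) + C(6,7) + C(3,7) = 0.
By inclusion–exclusion: 1716 − 157 + 0 = 1559.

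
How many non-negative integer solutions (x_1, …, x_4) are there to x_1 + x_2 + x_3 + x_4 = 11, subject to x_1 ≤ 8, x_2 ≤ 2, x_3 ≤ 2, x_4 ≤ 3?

26

By stars and bars, unrestricted non-negative solutions to x_1+…+x_4 = 11 number C(11+3,3) = 364.
Subtract solutions that violate a single cap (substitute x_i' = x_i − (cap_i+1)): x_1 ≥ 9 gives C(5,3) = 10; x_2 ≥ 3 gives C(11,3) = 165; x_3 ≥ 3 gives C(11,3) = 165; x_4 ≥ 4 gives C(10,3) = 120. Together 460.
Add back pairs where two caps are both exceeded: 0 + 0 + 0 + 56 + 35 + 35 = 126.
Subtract triples: 0 + 0 + 0 + 4 = 4.
By inclusion–exclusion the count is 364 − 460 + 126 − 4 = 26.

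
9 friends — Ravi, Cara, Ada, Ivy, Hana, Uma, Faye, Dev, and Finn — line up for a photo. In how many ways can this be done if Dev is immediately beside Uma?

80640

Place the 7 others and the Dev-Uma pair as 8 objects in a line; the pair has 2 internal arrangements.
So the count is 2·(8)! = 80640.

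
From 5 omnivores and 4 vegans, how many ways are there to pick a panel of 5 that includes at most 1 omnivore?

5

Split by how many omnivores are chosen (0 through 1).
Sum: C(5,0)·C(4,5) + C(5,1)·C(4,4) = 0 + 5 = 5.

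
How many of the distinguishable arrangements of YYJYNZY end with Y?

120

With the last slot taken by Y, it remains to arrange the other 6 letters (YJYNZY).
Those 6 letters have Y appearing 3 times, giving (6)!/(3!) = 120.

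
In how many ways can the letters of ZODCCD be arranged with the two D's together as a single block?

Treat the 2 copies of D as a single block. The multiset to arrange is then {DD, C, C, O, Z}, 5 items in all.
That gives (5)!/(2!) = 60 arrangements.

60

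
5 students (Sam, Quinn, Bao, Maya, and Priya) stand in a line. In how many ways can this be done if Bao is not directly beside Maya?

There are 5! = 120 arrangements in all. If Bao and Maya are adjacent, merging them into one block gives 2·(4)! = 48 arrangements.
So 120 − 48 = 72 arrangements keep them apart.

72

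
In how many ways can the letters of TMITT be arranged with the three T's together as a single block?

Treat the 3 copies of T as a single block. The multiset to arrange is then {TTT, I, M}, 3 items in all.
All 3 items are distinct, so there are (3)! = 6 arrangements.

6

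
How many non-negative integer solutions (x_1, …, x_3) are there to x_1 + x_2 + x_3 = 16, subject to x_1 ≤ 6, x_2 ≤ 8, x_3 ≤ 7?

Without the upper bounds there are C(18,2) = 153 ways to split 16 among 3 variables.
Subtract solutions that violate a single cap (substitute x_i' = x_i − (cap_i+1)): x_1 ≥ 7 gives C(11,2) = 55; x_2 ≥ 9 gives C(9,2) = 36; x_3 ≥ 8 gives C(10,2) = 45. Together 136.
Add back pairs where two caps are both exceeded: 1 + 3 + 0 = 4.
By inclusion–exclusion the count is 153 − 136 + 4 = 21.

21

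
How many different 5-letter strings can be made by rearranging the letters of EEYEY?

The 5 letters of EEYEY have repeats: E appearing 3 times and Y appearing twice.
The number of distinct arrangements is 5!/(3!·2!) = 120/12 = 10.

10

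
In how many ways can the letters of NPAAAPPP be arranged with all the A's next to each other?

Treat the 3 copies of A as a single block. The multiset to arrange is then {AAA, N, P, P, P, P}, 6 items in all.
That gives (6)!/(4!) = 30 arrangements.

30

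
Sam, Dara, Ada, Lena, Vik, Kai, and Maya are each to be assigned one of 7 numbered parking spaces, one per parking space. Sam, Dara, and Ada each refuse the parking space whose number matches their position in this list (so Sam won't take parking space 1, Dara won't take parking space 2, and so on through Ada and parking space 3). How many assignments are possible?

3216

Let Aᵢ (for i ∈ {1, 2, 3}) be the placements that put person i in their forbidden parking space. Any j of these fix j positions, leaving (7−j)! ways to fill the rest, and there are C(3,j) ways to pick which j.
By inclusion–exclusion, the number of valid placements is Σ_{j=0}^{3} (−1)^j C(3,j)·(7−j)!.
Computing: 5040 − 2160 + 360 − 24 = 3216.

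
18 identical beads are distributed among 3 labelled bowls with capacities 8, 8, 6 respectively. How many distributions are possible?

By stars and bars, unrestricted non-negative solutions to x_1+…+x_3 = 18 number C(18+2,2) = 190.
Subtract solutions that violate a single cap (substitute x_i' = x_i − (cap_i+1)): x_1 ≥ 9 gives C(11,2) = 55; x_2 ≥ 9 gives C(11,2) = 55; x_3 ≥ 7 gives C(13,2) = 78. Together 188.
Add back pairs where two caps are both exceeded: 1 + 6 + 6 = 13.
By inclusion–exclusion the count is 190 − 188 + 13 = 15.

15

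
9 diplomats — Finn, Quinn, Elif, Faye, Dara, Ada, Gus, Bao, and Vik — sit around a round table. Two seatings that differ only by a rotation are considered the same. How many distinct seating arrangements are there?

Around a circle, 9 distinct people have 9!/9 = (8)! = 40320 rotationally distinct seatings.

40320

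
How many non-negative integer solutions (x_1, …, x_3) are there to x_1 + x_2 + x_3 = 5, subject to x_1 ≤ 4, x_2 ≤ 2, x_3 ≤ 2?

Ignoring the caps, the number of non-negative solutions to x_1+…+x_3 = 5 is C(7,2) = 21.
Subtract solutions that violate a single cap (substitute x_i' = x_i − (cap_i+1)): x_1 ≥ 5 gives C(2,2) = 1; x_2 ≥ 3 gives C(4,2) = 6; x_3 ≥ 3 gives C(4,2) = 6. Together 13.
No two caps can be exceeded simultaneously, so the pair terms are all 0.
By inclusion–exclusion the count is 21 − 13 + 0 = 8.

8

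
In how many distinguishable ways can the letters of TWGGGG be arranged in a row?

30

The 6 letters of TWGGGG have repeats: G appearing 4 times.
So there are 6! / (4!) = 30 distinguishable arrangements.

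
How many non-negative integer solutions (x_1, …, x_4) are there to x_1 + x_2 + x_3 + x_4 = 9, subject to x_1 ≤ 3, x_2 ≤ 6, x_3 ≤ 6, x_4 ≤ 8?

Ignoring the caps, the number of non-negative solutions to x_1+…+x_4 = 9 is C(12,3) = 220.
Subtract solutions that violate a single cap (substitute x_i' = x_i − (cap_i+1)): x_1 ≥ 4 gives C(8,3) = 56; x_2 ≥ 7 gives C(5,3) = 10; x_3 ≥ 7 gives C(5,3) = 10; x_4 ≥ 9 gives C(3,3) = 1. Together 77.
No two caps can be exceeded simultaneously, so the pair terms are all 0.
By inclusion–exclusion the count is 220 − 77 + 0 = 143.

143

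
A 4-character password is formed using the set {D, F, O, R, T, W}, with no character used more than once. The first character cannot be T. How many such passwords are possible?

The first character has 6−1 = 5 choices (anything except T).
The remaining 3 characters are filled from the other 5 symbols without repetition: 5 × 4 × 3 = 60.
Total: 5 × 60 = 300.

300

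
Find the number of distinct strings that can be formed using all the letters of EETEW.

20

Letter multiplicities in EETEW: E×3, T×1, W×1.
The number of distinct arrangements is 5!/(3!) = 120/6 = 20.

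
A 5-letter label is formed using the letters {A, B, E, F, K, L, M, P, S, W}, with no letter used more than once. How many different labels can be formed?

30240

With no repetition, fill the 5 letters in order: 10 choices, then 9, down to 6.
That product is 10 × 9 × 8 × 7 × 6 = 30240.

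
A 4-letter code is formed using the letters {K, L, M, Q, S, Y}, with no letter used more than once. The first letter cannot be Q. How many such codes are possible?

300

The first letter has 6−1 = 5 choices (anything except Q).
The remaining 3 letters are filled from the other 5 symbols without repetition: 5 × 4 × 3 = 60.
Total: 5 × 60 = 300.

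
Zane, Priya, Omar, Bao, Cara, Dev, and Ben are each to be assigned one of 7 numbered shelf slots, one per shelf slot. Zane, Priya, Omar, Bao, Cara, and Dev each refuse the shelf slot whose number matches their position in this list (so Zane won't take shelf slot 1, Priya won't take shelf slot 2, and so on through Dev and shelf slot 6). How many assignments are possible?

2119

Let Aᵢ (for 1 ≤ i ≤ 6) be the placements that put person i in their forbidden shelf slot. Any j of these fix j positions, leaving (7−j)! ways to fill the rest, and there are C(6,j) ways to pick which j.
By inclusion–exclusion, the number of valid placements is Σ_{j=0}^{6} (−1)^j C(6,j)·(7−j)!.
Computing: 5040 − 4320 + 1800 − 480 + 90 − 12 + 1 = 2119.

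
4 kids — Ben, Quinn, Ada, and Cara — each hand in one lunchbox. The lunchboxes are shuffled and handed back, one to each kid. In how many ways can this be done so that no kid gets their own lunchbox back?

Count assignments avoiding every fixed point. For any j of the 4 kids fixed to their own lunchbox, the other 4−j can be arranged in (4−j)! ways.
By inclusion–exclusion this is Σ_{j=0}^{4} (−1)^j C(4,j)·(4−j)!.
Computing: 24 − 24 + 12 − 4 + 1 = 9.

9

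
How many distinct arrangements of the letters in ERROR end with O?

Fix O in the last position and arrange the remaining 4 letters.
Those 4 letters have R appearing 3 times, giving (4)!/(3!) = 4.

4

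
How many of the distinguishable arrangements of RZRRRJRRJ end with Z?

28

Fix Z in the last position and arrange the remaining 8 letters.
Those 8 letters have J appearing twice and R appearing 6 times, giving (8)!/(6!·2!) = 28.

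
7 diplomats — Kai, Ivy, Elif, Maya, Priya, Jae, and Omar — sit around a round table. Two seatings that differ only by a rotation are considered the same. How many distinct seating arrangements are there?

Around a circle, 7 distinct people have 7!/7 = (6)! = 720 rotationally distinct seatings.

720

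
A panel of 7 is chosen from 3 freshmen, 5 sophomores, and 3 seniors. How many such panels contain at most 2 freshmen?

Split by how many freshmen are chosen (0 through 2).
Sum: C(3,0)·C(8,7) + C(3,1)·C(8,6) + C(3,2)·C(8,5) = 8 + 84 + 168 = 260.

260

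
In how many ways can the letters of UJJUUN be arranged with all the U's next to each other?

Treat the 3 copies of U as a single block. The multiset to arrange is then {UUU, J, J, N}, 4 items in all.
That gives (4)!/(2!) = 12 arrangements.

12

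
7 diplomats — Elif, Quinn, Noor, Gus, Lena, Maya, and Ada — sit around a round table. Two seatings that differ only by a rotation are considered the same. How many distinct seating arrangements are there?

Around a circle, 7 distinct people have 7!/7 = (6)! = 720 rotationally distinct seatings.

720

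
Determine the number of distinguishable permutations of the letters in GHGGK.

Letter multiplicities in GHGGK: G×3, H×1, K×1.
The number of distinct arrangements is 5!/(3!) = 120/6 = 20.

20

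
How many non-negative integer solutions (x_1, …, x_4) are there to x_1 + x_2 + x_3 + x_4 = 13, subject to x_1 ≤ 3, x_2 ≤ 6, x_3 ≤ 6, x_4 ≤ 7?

Ignoring the caps, the number of non-negative solutions to x_1+…+x_4 = 13 is C(16,3) = 560.
Subtract solutions that violate a single cap (substitute x_i' = x_i − (cap_i+1)): x_1 ≥ 4 gives C(12,3) = 220; x_2 ≥ 7 gives C(9,3) = 84; x_3 ≥ 7 gives C(9,3) = 84; x_4 ≥ 8 gives C(8,3) = 56. Together 444.
Add back pairs where two caps are both exceeded: 10 + 10 + 4 + 0 + 0 + 0 = 24.
By inclusion–exclusion the count is 560 − 444 + 24 = 140.

140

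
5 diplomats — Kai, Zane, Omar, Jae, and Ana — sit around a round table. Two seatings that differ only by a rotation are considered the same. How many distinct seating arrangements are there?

24

Fix one person's seat to break rotational symmetry; the remaining 4 people can be arranged in (4)! = 24 ways.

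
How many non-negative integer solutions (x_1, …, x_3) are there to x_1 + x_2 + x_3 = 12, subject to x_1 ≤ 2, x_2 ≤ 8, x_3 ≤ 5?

By stars and bars, unrestricted non-negative solutions to x_1+…+x_3 = 12 number C(12+2,2) = 91.
Subtract solutions that violate a single cap (substitute x_i' = x_i − (cap_i+1)): x_1 ≥ 3 gives C(11,2) = 55; x_2 ≥ 9 gives C(5,2) = 10; x_3 ≥ 6 gives C(8,2) = 28. Together 93.
Add back pairs where two caps are both exceeded: 1 + 10 + 0 = 11.
By inclusion–exclusion the count is 91 − 93 + 11 = 9.

9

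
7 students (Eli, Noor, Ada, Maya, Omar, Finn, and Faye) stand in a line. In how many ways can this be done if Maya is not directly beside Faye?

There are 7! = 5040 arrangements in all. If Maya and Faye are adjacent, merging them into one block gives 2·(6)! = 1440 arrangements.
So 5040 − 1440 = 3600 arrangements keep them apart.

3600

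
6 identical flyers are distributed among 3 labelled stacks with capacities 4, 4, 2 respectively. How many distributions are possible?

By stars and bars, unrestricted non-negative solutions to x_1+…+x_3 = 6 number C(6+2,2) = 28.
Subtract solutions that violate a single cap (substitute x_i' = x_i − (cap_i+1)): x_1 ≥ 5 gives C(3,2) = 3; x_2 ≥ 5 gives C(3,2) = 3; x_3 ≥ 3 gives C(5,2) = 10. Together 16.
No two caps can be exceeded simultaneously, so the pair terms are all 0.
By inclusion–exclusion the count is 28 − 16 + 0 = 12.

12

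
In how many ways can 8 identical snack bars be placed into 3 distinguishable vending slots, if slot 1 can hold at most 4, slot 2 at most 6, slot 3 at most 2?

Ignoring the caps, the number of non-negative solutions to x_1+…+x_3 = 8 is C(10,2) = 45.
Subtract solutions that violate a single cap (substitute x_i' = x_i − (cap_i+1)): x_1 ≥ 5 gives C(5,2) = 10; x_2 ≥ 7 gives C(3,2) = 3; x_3 ≥ 3 gives C(7,2) = 21. Together 34.
Add back pairs where two caps are both exceeded: 0 + 1 + 0 = 1.
By inclusion–exclusion the count is 45 − 34 + 1 = 12.

12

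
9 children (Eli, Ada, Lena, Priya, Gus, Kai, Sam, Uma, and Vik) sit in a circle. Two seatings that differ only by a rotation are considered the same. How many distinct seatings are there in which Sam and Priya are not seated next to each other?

Without the restriction there are (8)! = 40320 seatings.
Seatings with Sam beside Priya: treat them as a block with 2 internal orders, giving 2 × (7)! = 10080.
Subtracting, 40320 − 10080 = 30240.

30240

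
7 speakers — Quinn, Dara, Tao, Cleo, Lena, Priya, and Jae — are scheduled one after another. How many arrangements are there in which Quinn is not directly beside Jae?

3600

There are 7! = 5040 arrangements in all. If Quinn and Jae are adjacent, merging them into one block gives 2·(6)! = 1440 arrangements.
Complementary counting: 5040 − 1440 = 3600.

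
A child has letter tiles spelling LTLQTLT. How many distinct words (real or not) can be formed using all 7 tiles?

140

Letter multiplicities in LTLQTLT: L×3, Q×1, T×3.
The number of distinct arrangements is 7!/(3!·3!) = 5040/36 = 140.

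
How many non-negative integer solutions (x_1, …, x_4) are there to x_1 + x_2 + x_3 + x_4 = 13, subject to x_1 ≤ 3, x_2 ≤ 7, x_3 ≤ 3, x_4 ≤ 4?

33

By stars and bars, unrestricted non-negative solutions to x_1+…+x_4 = 13 number C(13+3,3) = 560.
Subtract solutions that violate a single cap (substitute x_i' = x_i − (cap_i+1)): x_1 ≥ 4 gives C(12,3) = 220; x_2 ≥ 8 gives C(8,3) = 56; x_3 ≥ 4 gives C(12,3) = 220; x_4 ≥ 5 gives C(11,3) = 165. Together 661.
Add back pairs where two caps are both exceeded: 4 + 56 + 35 + 4 + 1 + 35 = 135.
Subtract triples: 0 + 0 + 1 + 0 = 1.
By inclusion–exclusion the count is 560 − 661 + 135 − 1 = 33.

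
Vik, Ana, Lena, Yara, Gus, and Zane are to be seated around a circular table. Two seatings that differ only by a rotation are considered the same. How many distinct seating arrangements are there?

Around a circle, 6 distinct people have 6!/6 = (5)! = 120 rotationally distinct seatings.

120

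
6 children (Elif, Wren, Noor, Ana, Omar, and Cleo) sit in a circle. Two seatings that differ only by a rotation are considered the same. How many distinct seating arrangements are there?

Seat Elif anywhere (absorbing the rotational symmetry), then permute the other 5: (5)! = 120.

120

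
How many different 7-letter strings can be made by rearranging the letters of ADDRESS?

1260

ADDRESS has 7 letters with D appearing twice and S appearing twice.
The number of distinct arrangements is 7!/(2!·2!) = 5040/4 = 1260.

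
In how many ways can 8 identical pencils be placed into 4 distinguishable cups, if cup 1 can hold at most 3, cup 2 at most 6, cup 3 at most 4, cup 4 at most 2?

By stars and bars, unrestricted non-negative solutions to x_1+…+x_4 = 8 number C(8+3,3) = 165.
Subtract solutions that violate a single cap (substitute x_i' = x_i − (cap_i+1)): x_1 ≥ 4 gives C(7,3) = 35; x_2 ≥ 7 gives C(4,3) = 4; x_3 ≥ 5 gives C(6,3) = 20; x_4 ≥ 3 gives C(8,3) = 56. Together 115.
Add back pairs where two caps are both exceeded: 0 + 0 + 4 + 0 + 0 + 1 = 5.
By inclusion–exclusion the count is 165 − 115 + 5 = 55.

55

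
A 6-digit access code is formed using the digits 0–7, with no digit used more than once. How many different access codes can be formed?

Choose and order 6 of the 8 symbols: the first digit has 8 options, the next 7, and so on down to 3.
8 × 7 × 6 × 5 × 4 × 3 = 20160.

20160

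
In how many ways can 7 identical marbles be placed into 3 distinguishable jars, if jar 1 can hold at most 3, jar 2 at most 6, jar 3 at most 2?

11

Ignoring the caps, the number of non-negative solutions to x_1+…+x_3 = 7 is C(9,2) = 36.
Subtract solutions that violate a single cap (substitute x_i' = x_i − (cap_i+1)): x_1 ≥ 4 gives C(5,2) = 10; x_2 ≥ 7 gives C(2,2) = 1; x_3 ≥ 3 gives C(6,2) = 15. Together 26.
Add back pairs where two caps are both exceeded: 0 + 1 + 0 = 1.
By inclusion–exclusion the count is 36 − 26 + 1 = 11.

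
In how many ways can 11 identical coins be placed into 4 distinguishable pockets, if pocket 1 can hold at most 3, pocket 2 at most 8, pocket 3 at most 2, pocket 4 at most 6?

Ignoring the caps, the number of non-negative solutions to x_1+…+x_4 = 11 is C(14,3) = 364.
Subtract solutions that violate a single cap (substitute x_i' = x_i − (cap_i+1)): x_1 ≥ 4 gives C(10,3) = 120; x_2 ≥ 9 gives C(5,3) = 10; x_3 ≥ 3 gives C(11,3) = 165; x_4 ≥ 7 gives C(7,3) = 35. Together 330.
Add back pairs where two caps are both exceeded: 0 + 35 + 1 + 0 + 0 + 4 = 40.
By inclusion–exclusion the count is 364 − 330 + 40 = 74.

74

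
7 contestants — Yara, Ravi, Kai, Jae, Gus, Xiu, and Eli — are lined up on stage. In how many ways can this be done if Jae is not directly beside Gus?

3600

Of the 7! = 5040 arrangements, those with Jae and Gus adjacent number 2 × 6! = 1440 (treat the pair as a block with 2 internal orders).
Complementary counting: 5040 − 1440 = 3600.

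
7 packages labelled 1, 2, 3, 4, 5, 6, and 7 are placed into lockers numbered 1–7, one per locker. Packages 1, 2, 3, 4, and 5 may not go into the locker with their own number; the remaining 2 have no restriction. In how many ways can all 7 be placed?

2428

Let Aᵢ (for 1 ≤ i ≤ 5) be the placements that put package i in its forbidden locker. Any j of these fix j positions, leaving (7−j)! ways to fill the rest, and there are C(5,j) ways to pick which j.
By inclusion–exclusion, the number of valid placements is Σ_{j=0}^{5} (−1)^j C(5,j)·(7−j)!.
Computing: 5040 − 3600 + 1200 − 240 + 30 − 2 = 2428.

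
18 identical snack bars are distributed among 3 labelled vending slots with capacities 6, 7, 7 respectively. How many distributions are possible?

Without the upper bounds there are C(20,2) = 190 ways to split 18 among 3 vending slots.
Subtract solutions that violate a single cap (substitute x_i' = x_i − (cap_i+1)): x_1 ≥ 7 gives C(13,2) = 78; x_2 ≥ 8 gives C(12,2) = 66; x_3 ≥ 8 gives C(12,2) = 66. Together 210.
Add back pairs where two caps are both exceeded: 10 + 10 + 6 = 26.
By inclusion–exclusion the count is 190 − 210 + 26 = 6.

6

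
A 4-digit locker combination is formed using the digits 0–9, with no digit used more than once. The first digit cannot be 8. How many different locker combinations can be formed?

4536

The first digit has 10−1 = 9 choices (anything except 8).
The remaining 3 digits are filled from the other 9 symbols without repetition: 9 × 8 × 7 = 504.
Total: 9 × 504 = 4536.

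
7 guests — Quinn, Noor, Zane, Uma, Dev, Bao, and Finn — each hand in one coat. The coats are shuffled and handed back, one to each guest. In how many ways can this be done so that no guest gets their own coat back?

Let Aᵢ be the assignments in which guest i gets their own coat. We want the size of the complement of A₁∪…∪A_7.
By inclusion–exclusion this is Σ_{j=0}^{7} (−1)^j C(7,j)·(7−j)!.
Computing: 5040 − 5040 + 2520 − 840 + 210 − 42 + 7 − 1 = 1854.

1854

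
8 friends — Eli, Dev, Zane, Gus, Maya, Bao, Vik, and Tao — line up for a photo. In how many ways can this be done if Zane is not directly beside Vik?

There are 8! = 40320 arrangements in all. If Zane and Vik are adjacent, merging them into one block gives 2·(7)! = 10080 arrangements.
So 40320 − 10080 = 30240 arrangements keep them apart.

30240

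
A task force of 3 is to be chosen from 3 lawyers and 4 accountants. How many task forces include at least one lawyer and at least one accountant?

30

With no constraint there are C(7,3) = 35 possible selections.
Selections missing a whole group: no lawyers → C(4,3) = 4; no accountants → C(3,3) = 1.
Both groups omitted at once is impossible, so 35 − 5 = 30.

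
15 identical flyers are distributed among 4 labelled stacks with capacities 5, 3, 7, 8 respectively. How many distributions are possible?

Ignoring the caps, the number of non-negative solutions to x_1+…+x_4 = 15 is C(18,3) = 816.
Subtract solutions that violate a single cap (substitute x_i' = x_i − (cap_i+1)): x_1 ≥ 6 gives C(12,3) = 220; x_2 ≥ 4 gives C(14,3) = 364; x_3 ≥ 8 gives C(10,3) = 120; x_4 ≥ 9 gives C(9,3) = 84. Together 788.
Add back pairs where two caps are both exceeded: 56 + 4 + 1 + 20 + 10 + 0 = 91.
By inclusion–exclusion the count is 816 − 788 + 91 = 119.

119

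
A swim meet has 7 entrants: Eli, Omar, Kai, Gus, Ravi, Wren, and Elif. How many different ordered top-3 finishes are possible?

This is an ordered selection of 3 from 7: P(7,3).
That gives 7 × 6 × 5 = 210.

210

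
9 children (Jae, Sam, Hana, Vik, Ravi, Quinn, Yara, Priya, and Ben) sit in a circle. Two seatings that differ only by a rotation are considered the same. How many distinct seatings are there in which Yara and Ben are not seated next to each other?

30240

All circular seatings of 9 people number (8)! = 40320.
Those with Yara next to Ben: fuse the pair into one unit and seat 8 units around a circle — 2·(7)! = 10080.
Subtracting, 40320 − 10080 = 30240.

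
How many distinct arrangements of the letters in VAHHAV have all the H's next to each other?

Treat the 2 copies of H as a single block. The multiset to arrange is then {HH, A, A, V, V}, 5 items in all.
That gives (5)!/(2!·2!) = 30 arrangements.

30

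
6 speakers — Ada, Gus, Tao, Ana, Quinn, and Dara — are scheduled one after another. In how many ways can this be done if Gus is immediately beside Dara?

240

Treat {Gus, Dara} as a single unit. There are 5 units to order, and the pair itself can be ordered 2 ways.
So the count is 2·(5)! = 240.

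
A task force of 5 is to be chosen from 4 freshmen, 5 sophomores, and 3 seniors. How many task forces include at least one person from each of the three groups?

Unrestricted: C(12,5) = 792 ways to pick any 5 of the 12.
Selections missing a whole group: no freshmen → C(8,5) = 56; no sophomores → C(7,5) = 21; no seniors → C(9,5) = 126.
Add back selections omitting two groups (i.e. drawn from a single group): C(4,5) + C(5,5) + C(3,5) = 1.
By inclusion–exclusion: 792 − 203 + 1 = 590.

590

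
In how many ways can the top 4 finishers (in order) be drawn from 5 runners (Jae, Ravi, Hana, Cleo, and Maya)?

There are 5 choices for 1st place, 4 for 2nd, and so on down to 2 for position 4.
That gives 5 × 4 × 3 × 2 = 120.

120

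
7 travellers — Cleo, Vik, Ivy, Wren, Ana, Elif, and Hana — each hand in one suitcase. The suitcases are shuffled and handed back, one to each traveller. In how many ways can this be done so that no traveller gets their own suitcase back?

This is the derangement count D_7: permutations of 7 items with no fixed point.
By inclusion–exclusion this is Σ_{j=0}^{7} (−1)^j C(7,j)·(7−j)!.
Computing: 5040 − 5040 + 2520 − 840 + 210 − 42 + 7 − 1 = 1854.

1854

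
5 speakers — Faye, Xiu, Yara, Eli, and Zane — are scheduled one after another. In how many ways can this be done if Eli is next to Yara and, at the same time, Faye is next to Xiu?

Treat {Eli,Yara} as one block (2 orders) and {Faye,Xiu} as another (2 orders).
That leaves 3 units to arrange: 2 × 2 × 3! = 4 × 6 = 24.

24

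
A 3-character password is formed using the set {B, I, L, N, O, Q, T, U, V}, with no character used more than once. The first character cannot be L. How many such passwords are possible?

The first character has 9−1 = 8 choices (anything except L).
The remaining 2 characters are filled from the other 8 symbols without repetition: 8 × 7 = 56.
Total: 8 × 56 = 448.

448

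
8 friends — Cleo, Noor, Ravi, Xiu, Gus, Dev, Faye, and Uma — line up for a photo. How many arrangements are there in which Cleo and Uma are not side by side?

30240

There are 8! = 40320 arrangements in all. If Cleo and Uma are adjacent, merging them into one block gives 2·(7)! = 10080 arrangements.
So 40320 − 10080 = 30240 arrangements keep them apart.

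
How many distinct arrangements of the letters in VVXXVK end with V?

30

With the last slot taken by V, it remains to arrange the other 5 letters (VXXVK).
Those 5 letters have V appearing twice and X appearing twice, giving (5)!/(2!·2!) = 30.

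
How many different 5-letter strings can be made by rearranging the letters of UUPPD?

30

Letter multiplicities in UUPPD: D×1, P×2, U×2.
So there are 5! / (2!·2!) = 30 distinguishable arrangements.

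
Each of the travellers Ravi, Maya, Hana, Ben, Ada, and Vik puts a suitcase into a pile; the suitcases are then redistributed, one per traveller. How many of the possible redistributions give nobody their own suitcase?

Let Aᵢ be the assignments in which traveller i gets their own suitcase. We want the size of the complement of A₁∪…∪A_6.
By inclusion–exclusion this is Σ_{j=0}^{6} (−1)^j C(6,j)·(6−j)!.
Computing: 720 − 720 + 360 − 120 + 30 − 6 + 1 = 265.

265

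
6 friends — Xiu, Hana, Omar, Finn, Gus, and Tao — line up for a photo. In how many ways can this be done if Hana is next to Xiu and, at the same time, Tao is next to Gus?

96

Treat {Hana,Xiu} as one block (2 orders) and {Tao,Gus} as another (2 orders).
That leaves 4 units to arrange: 2 × 2 × 4! = 4 × 24 = 96.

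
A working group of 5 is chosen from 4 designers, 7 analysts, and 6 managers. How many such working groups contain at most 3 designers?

6175

Split by how many designers are chosen (0 through 3).
Sum: C(4,0)·C(13,5) + C(4,1)·C(13,4) + C(4,2)·C(13,3) + C(4,3)·C(13,2) = 1287 + 2860 + 1716 + 312 = 6175.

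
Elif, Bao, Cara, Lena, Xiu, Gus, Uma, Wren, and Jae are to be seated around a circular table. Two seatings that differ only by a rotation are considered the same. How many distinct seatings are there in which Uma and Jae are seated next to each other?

10080

Treat {Uma, Jae} as one unit (2 internal orders) and seat the resulting 8 units around the table: (7)! circular arrangements.
So 2 × (7)! = 2 × 5040 = 10080.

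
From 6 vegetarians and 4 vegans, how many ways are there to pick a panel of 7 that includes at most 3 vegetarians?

Split by how many vegetarians are chosen (0 through 3).
Sum: C(6,0)·C(4,7) + C(6,1)·C(4,6) + C(6,2)·C(4,5) + C(6,3)·C(4,4) = 0 + 0 + 0 + 20 = 20.

20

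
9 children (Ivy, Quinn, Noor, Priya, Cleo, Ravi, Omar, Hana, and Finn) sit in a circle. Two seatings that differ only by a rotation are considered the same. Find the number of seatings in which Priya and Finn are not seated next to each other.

Without the restriction there are (8)! = 40320 seatings.
Seatings with Priya beside Finn: treat them as a block with 2 internal orders, giving 2 × (7)! = 10080.
Subtracting, 40320 − 10080 = 30240.

30240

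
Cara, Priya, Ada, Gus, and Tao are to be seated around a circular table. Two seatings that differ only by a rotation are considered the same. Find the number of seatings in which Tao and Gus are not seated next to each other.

12

All circular seatings of 5 people number (4)! = 24.
Seatings with Tao beside Gus: treat them as a block with 2 internal orders, giving 2 × (3)! = 12.
Subtracting, 24 − 12 = 12.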